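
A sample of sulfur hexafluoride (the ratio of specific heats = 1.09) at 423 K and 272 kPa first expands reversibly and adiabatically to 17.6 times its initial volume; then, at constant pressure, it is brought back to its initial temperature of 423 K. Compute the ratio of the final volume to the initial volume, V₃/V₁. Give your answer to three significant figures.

Adiabatic step: V₂/V₁ = 17.6; T₂ = T₁·(1/17.6)^(0.09) = 326.8 K.
Isobaric step: V₃/V₂ = T₃/T₂ = 423/326.8.
V₃/V₁ = (V₂/V₁)(V₃/V₂) = 17.6 × (423/326.8) = 22.78.

V₃/V₁ ≈ 22.8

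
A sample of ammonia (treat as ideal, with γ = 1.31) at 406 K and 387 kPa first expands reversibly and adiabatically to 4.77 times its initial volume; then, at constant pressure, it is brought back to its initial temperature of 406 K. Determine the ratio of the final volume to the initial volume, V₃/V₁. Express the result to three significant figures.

V₃/V₁ ≈ 7.74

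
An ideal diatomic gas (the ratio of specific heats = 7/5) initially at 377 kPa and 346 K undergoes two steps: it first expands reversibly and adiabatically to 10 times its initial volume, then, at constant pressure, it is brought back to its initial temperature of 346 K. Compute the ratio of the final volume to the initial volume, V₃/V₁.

Adiabatic step: V₂/V₁ = 10; T₂ = T₁·(1/10)^(2/5) = 137.7 K.
Isobaric step: V₃/V₂ = T₃/T₂ = 346/137.7.
V₃/V₁ = (V₂/V₁)(V₃/V₂) = 10 × (346/137.7) = 25.12.

V₃/V₁ ≈ 25.1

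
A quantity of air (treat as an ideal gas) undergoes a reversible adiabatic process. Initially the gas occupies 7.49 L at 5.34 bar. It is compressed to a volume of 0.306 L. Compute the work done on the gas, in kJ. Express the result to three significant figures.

W ≈ 25.9 kJ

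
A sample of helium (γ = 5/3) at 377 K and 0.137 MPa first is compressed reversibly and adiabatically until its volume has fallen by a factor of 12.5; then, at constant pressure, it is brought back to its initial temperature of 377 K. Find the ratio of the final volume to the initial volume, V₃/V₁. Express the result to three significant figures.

Adiabatic step: V₂/V₁ = 0.08; T₂ = T₁·12.5^(2/3) = 2031 K.
Isobaric step: V₃/V₂ = T₃/T₂ = 377/2031.
V₃/V₁ = (V₂/V₁)(V₃/V₂) = 0.08 × (377/2031) = 0.01485.

V₃/V₁ ≈ 0.0149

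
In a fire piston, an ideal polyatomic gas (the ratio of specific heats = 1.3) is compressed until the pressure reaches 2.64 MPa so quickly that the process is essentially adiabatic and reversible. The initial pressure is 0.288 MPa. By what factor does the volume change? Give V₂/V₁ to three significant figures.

From PV^γ = const, V₂/V₁ = (P₁/P₂)^(1/γ).
V₂/V₁ = (0.288/2.64)^(0.769) = 0.1819.

V₂/V₁ ≈ 0.182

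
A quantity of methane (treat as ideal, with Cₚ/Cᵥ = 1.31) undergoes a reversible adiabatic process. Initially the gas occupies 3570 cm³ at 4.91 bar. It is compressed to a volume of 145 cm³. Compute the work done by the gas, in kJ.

W ≈ -9.61 kJ

P₂ = P₁(V₁/V₂)^γ = 4.91×(3570/145)^(1.31) = 326.4 bar.
For a reversible adiabat, W_by_gas = (P₁V₁ − P₂V₂)/(γ−1).
W_by = (491000×0.00357 − 3.264×10^7×0.000145) / (0.31) = -9610 J.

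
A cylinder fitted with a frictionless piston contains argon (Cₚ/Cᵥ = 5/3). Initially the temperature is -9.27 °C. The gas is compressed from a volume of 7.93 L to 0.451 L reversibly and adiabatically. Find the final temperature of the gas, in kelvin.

Adiabatic: T₁V₁^(γ−1) = T₂V₂^(γ−1) ⇒ T₂ = T₁ (V₁/V₂)^(γ−1).
T₁ = -9.27 °C = 263.9 K.
T₂ = 263.9 × (7.93/0.451)^(2/3) = 1784 K.

T₂ ≈ 1780 K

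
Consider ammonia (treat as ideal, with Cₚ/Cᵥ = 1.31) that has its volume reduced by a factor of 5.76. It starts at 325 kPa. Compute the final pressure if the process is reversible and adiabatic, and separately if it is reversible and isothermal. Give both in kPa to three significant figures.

adiabatic: 3220 kPa; isothermal: 1870 kPa

Isothermal: P₂ = P₁(V₁/V₂) = 325×5.76 = 1872 kPa.
Adiabatic: P₂ = P₁(V₁/V₂)^γ = 325×5.76^(1.31) = 3221 kPa.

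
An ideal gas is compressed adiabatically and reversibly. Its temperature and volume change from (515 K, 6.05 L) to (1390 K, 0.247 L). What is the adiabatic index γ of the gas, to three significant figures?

γ ≈ 1.31

TV^(γ−1) = const ⇒ γ − 1 = ln(T₂/T₁) / ln(V₁/V₂).
γ = 1 + ln(1390/515) / ln(6.05/0.247) = 1.31.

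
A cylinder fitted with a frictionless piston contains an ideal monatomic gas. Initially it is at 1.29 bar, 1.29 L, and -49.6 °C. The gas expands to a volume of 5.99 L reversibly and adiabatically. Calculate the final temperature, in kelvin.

Adiabatic: T₁V₁^(γ−1) = T₂V₂^(γ−1) ⇒ T₂ = T₁ (V₁/V₂)^(γ−1).
γ = 5/3 for a monatomic ideal gas.
T₁ = -49.6 °C = 223.5 K.
T₂ = 223.5 × (1.29/5.99)^(2/3) = 80.32 K.

T₂ ≈ 80.3 K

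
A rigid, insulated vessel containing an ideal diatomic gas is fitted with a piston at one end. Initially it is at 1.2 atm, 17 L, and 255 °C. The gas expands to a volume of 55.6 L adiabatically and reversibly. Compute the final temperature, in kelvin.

Adiabatic: T₁V₁^(γ−1) = T₂V₂^(γ−1) ⇒ T₂ = T₁ (V₁/V₂)^(γ−1).
γ = 7/5 for a diatomic ideal gas.
T₁ = 255 °C = 528.1 K.
T₂ = 528.1 × (17/55.6)^(2/5) = 328.8 K.

T₂ ≈ 329 K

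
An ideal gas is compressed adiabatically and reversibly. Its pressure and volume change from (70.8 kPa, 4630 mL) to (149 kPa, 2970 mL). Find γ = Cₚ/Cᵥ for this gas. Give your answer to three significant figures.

PV^γ = const ⇒ γ = ln(P₂/P₁) / ln(V₁/V₂).
γ = ln(149/70.8) / ln(4630/2970) = 1.676.

γ ≈ 1.68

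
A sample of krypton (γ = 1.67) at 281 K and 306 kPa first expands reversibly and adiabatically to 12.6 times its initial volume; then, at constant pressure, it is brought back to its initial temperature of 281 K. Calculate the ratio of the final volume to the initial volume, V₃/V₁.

V₃/V₁ ≈ 68.8

Adiabatic step: V₂/V₁ = 12.6; T₂ = T₁·(1/12.6)^(0.67) = 51.46 K.
Isobaric step: V₃/V₂ = T₃/T₂ = 281/51.46.
V₃/V₁ = (V₂/V₁)(V₃/V₂) = 12.6 × (281/51.46) = 68.8.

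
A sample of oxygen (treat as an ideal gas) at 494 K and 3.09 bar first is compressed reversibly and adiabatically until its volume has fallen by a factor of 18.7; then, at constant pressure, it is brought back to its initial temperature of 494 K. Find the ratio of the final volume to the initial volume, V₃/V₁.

V₃/V₁ ≈ 0.0166

For a diatomic ideal gas γ = 7/5.
Adiabatic step: V₂/V₁ = 0.05348; T₂ = T₁·18.7^(2/5) = 1594 K.
Isobaric step: V₃/V₂ = T₃/T₂ = 494/1594.
V₃/V₁ = (V₂/V₁)(V₃/V₂) = 0.05348 × (494/1594) = 0.01657.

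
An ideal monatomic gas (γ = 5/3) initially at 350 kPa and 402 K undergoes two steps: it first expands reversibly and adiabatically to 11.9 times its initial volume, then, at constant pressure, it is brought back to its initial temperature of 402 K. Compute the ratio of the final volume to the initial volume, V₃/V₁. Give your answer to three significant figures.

Adiabatic step: V₂/V₁ = 11.9; T₂ = T₁·(1/11.9)^(2/3) = 77.12 K.
Isobaric step: V₃/V₂ = T₃/T₂ = 402/77.12.
V₃/V₁ = (V₂/V₁)(V₃/V₂) = 11.9 × (402/77.12) = 62.03.

V₃/V₁ ≈ 62.0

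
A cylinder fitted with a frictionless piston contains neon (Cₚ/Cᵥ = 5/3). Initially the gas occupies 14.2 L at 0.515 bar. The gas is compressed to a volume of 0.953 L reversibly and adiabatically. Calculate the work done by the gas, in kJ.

W ≈ -5.55 kJ

P₂ = P₁(V₁/V₂)^γ = 0.515×(14.2/0.953)^(5/3) = 46.47 bar.
For a reversible adiabat, W_by_gas = (P₁V₁ − P₂V₂)/(γ−1).
W_by = (51500×0.0142 − 4.647×10^6×0.000953) / (2/3) = -5545 J.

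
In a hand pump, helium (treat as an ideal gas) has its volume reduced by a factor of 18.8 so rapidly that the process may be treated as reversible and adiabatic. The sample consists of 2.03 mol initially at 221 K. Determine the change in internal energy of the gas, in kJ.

ΔU ≈ 34.0 kJ

For a reversible adiabat TV^(γ−1) is constant, so T₂ = T₁ (V₁/V₂)^(γ−1).
γ = 5/3 for a monatomic ideal gas, so γ−1 = 2/3.
T₂ = 221 × 18.8^(2/3) = 1563 K.
Q = 0, so ΔU = W_on_gas = nCᵥΔT with Cᵥ = R/(γ−1) = 12.47 J/(mol·K).
ΔU = 2.03 × 12.47 × (1563 − 221) = 33960 J.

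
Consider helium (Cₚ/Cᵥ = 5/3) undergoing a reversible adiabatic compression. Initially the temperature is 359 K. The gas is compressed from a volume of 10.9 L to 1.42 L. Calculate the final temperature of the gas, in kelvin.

T₂ ≈ 1400 K

Adiabatic: T₁V₁^(γ−1) = T₂V₂^(γ−1) ⇒ T₂ = T₁ (V₁/V₂)^(γ−1).
T₂ = 359 × (10.9/1.42)^(2/3) = 1397 K.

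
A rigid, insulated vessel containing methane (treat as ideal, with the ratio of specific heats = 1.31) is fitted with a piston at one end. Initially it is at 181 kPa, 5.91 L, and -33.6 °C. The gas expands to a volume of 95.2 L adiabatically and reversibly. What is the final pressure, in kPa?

Since PV^γ is constant along a reversible adiabat, P₂ = P₁ (V₁/V₂)^γ.
P₂ = 181 × (5.91/95.2)^(1.31) = 4.747 kPa.

P₂ ≈ 4.75 kPa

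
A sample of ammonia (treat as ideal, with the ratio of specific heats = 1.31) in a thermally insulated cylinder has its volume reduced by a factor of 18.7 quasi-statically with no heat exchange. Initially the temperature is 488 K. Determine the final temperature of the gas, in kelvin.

T₂ ≈ 1210 K

For a reversible adiabat TV^(γ−1) is constant, so T₂ = T₁ (V₁/V₂)^(γ−1).
T₂ = 488 × 18.7^(0.31) = 1210 K.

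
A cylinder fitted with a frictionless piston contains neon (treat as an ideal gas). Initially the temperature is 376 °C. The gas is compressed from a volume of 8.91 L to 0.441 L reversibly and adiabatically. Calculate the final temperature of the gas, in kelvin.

Adiabatic: T₁V₁^(γ−1) = T₂V₂^(γ−1) ⇒ T₂ = T₁ (V₁/V₂)^(γ−1).
For a monatomic ideal gas γ = 5/3, so γ−1 = 2/3.
T₁ = 376 °C = 649.1 K.
T₂ = 649.1 × (8.91/0.441)^(2/3) = 4815 K.

T₂ ≈ 4820 K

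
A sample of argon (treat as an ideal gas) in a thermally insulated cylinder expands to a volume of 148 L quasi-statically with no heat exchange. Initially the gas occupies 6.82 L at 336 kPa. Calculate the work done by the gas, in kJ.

W ≈ 3.00 kJ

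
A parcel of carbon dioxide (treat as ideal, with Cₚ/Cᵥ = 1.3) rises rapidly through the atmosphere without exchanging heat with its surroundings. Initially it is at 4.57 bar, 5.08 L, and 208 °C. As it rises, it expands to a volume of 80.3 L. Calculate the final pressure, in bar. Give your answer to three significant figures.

Adiabatic: P₁V₁^γ = P₂V₂^γ ⇒ P₂ = P₁ (V₁/V₂)^γ.
P₂ = 4.57 × (5.08/80.3)^(1.3) = 0.1263 bar.

P₂ ≈ 0.126 bar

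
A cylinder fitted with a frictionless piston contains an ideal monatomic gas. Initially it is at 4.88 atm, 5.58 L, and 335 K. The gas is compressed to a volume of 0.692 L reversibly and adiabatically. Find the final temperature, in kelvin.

T₂ ≈ 1350 K

For a reversible adiabat TV^(γ−1) is constant, so T₂ = T₁ (V₁/V₂)^(γ−1).
γ = 5/3 for a monatomic ideal gas.
T₂ = 335 × (5.58/0.692)^(2/3) = 1347 K.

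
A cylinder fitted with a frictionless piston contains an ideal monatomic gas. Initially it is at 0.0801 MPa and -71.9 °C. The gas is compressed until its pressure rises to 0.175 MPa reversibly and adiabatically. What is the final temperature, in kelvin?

T₂ ≈ 275 K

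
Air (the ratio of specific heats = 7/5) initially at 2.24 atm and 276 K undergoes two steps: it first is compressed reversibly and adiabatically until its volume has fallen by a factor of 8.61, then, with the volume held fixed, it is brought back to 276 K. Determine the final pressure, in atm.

P₃ ≈ 19.3 atm

Adiabatic step (PV^γ = const): P₂ = 2.24×8.61^(7/5) = 45.63 atm; T₂ = 276×8.61^(2/5) = 653 K.
Isochoric: P₃ = P₂(T₃/T₂) = 45.63 × (276/653) = 19.29 atm.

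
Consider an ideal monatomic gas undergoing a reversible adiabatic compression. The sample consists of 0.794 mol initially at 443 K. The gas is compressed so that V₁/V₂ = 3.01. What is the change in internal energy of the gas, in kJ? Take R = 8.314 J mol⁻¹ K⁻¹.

ΔU ≈ 4.76 kJ

Adiabatic: T₁V₁^(γ−1) = T₂V₂^(γ−1) ⇒ T₂ = T₁ (V₁/V₂)^(γ−1).
γ = 5/3 for a monatomic ideal gas, so γ−1 = 2/3.
T₂ = 443 × 3.01^(2/3) = 923.5 K.
Q = 0, so ΔU = W_on_gas = nCᵥΔT with Cᵥ = R/(γ−1) = 12.47 J/(mol·K).
ΔU = 0.794 × 12.47 × (923.5 − 443) = 4758 J.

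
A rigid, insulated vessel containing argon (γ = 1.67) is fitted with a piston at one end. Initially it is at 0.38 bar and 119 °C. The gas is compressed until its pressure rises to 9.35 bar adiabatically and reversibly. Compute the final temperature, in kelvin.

T₂ ≈ 1420 K

Along an adiabat T P^((1−γ)/γ) is constant, so T₂ = T₁ (P₂/P₁)^((γ−1)/γ).
T₁ = 119 °C = 392.1 K.
T₂ = 392.1 × (9.35/0.38)^(0.401) = 1418 K.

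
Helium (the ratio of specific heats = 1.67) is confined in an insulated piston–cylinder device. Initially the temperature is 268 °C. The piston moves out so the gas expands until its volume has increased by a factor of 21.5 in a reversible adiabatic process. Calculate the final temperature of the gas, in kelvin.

T₂ ≈ 69.3 K

For a reversible adiabat TV^(γ−1) is constant, so T₂ = T₁ (V₁/V₂)^(γ−1).
T₁ = 268 °C = 541.1 K.
T₂ = 541.1 × (1/21.5)^(0.67) = 69.28 K.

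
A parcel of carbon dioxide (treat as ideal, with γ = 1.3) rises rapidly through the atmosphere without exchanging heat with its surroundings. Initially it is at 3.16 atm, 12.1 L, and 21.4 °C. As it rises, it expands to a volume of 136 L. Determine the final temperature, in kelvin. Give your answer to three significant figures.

T₂ ≈ 143 K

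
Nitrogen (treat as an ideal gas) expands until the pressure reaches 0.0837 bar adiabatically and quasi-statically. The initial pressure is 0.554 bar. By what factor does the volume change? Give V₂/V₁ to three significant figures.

V₂/V₁ ≈ 3.86

From PV^γ = const, V₂/V₁ = (P₁/P₂)^(1/γ).
For a diatomic ideal gas γ = 7/5.
V₂/V₁ = (0.554/0.0837)^(5/7) = 3.857.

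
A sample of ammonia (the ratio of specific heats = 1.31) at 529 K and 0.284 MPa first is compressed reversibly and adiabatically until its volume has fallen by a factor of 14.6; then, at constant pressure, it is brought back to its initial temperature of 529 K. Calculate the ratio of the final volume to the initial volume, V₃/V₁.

Adiabatic step: V₂/V₁ = 0.06849; T₂ = T₁·14.6^(0.31) = 1215 K.
Isobaric step: V₃/V₂ = T₃/T₂ = 529/1215.
V₃/V₁ = (V₂/V₁)(V₃/V₂) = 0.06849 × (529/1215) = 0.02983.

V₃/V₁ ≈ 0.0298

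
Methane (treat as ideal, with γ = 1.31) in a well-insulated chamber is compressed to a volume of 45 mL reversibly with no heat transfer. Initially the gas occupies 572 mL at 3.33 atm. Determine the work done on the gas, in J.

W ≈ 747 J

P₂ = P₁(V₁/V₂)^γ = 3.33×(572/45)^(1.31) = 93.09 atm.
For a reversible adiabat, W_by_gas = (P₁V₁ − P₂V₂)/(γ−1).
W_by = (337400×0.000572 − 9.433×10^6×4.5×10^-5) / (0.31) = -746.7 J.
W_on_gas = −W_by = 746.7 J.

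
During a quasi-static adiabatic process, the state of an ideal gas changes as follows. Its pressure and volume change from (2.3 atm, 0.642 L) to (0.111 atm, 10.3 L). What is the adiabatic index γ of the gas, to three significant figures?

γ ≈ 1.09

PV^γ = const ⇒ γ = ln(P₂/P₁) / ln(V₁/V₂).
γ = ln(0.111/2.3) / ln(0.642/10.3) = 1.092.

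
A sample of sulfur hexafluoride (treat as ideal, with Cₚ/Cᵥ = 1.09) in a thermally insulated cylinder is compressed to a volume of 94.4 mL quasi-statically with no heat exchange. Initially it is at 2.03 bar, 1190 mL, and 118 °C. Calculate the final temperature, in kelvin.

T₂ ≈ 491 K

For a reversible adiabat TV^(γ−1) is constant, so T₂ = T₁ (V₁/V₂)^(γ−1).
T₁ = 118 °C = 391.1 K.
T₂ = 391.1 × (1190/94.4)^(0.09) = 491.4 K.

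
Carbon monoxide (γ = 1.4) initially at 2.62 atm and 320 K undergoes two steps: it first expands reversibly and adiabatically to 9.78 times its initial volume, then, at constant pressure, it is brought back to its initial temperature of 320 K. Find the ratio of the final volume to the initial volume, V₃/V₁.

V₃/V₁ ≈ 24.3

Adiabatic step: V₂/V₁ = 9.78; T₂ = T₁·(1/9.78)^(0.4) = 128.5 K.
Isobaric step: V₃/V₂ = T₃/T₂ = 320/128.5.
V₃/V₁ = (V₂/V₁)(V₃/V₂) = 9.78 × (320/128.5) = 24.35.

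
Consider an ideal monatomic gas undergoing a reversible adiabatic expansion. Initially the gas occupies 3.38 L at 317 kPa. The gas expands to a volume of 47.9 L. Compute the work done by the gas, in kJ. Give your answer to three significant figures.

W ≈ 1.33 kJ

γ = 5/3 for a monatomic ideal gas.
P₂ = P₁(V₁/V₂)^γ = 317×(3.38/47.9)^(5/3) = 3.82 kPa.
For a reversible adiabat, W_by_gas = (P₁V₁ − P₂V₂)/(γ−1).
W_by = (317000×0.00338 − 3820×0.0479) / (2/3) = 1333 J.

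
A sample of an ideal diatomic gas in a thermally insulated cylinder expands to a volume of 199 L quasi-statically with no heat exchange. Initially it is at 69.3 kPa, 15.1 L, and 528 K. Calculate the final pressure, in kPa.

Since PV^γ is constant along a reversible adiabat, P₂ = P₁ (V₁/V₂)^γ.
γ = 7/5 for a diatomic ideal gas.
P₂ = 69.3 × (15.1/199)^(7/5) = 1.875 kPa.

P₂ ≈ 1.87 kPa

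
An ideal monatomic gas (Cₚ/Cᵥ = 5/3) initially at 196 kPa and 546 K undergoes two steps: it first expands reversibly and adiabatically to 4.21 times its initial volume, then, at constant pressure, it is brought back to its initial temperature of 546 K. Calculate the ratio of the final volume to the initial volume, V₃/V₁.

Adiabatic step: V₂/V₁ = 4.21; T₂ = T₁·(1/4.21)^(2/3) = 209.4 K.
Isobaric step: V₃/V₂ = T₃/T₂ = 546/209.4.
V₃/V₁ = (V₂/V₁)(V₃/V₂) = 4.21 × (546/209.4) = 10.98.

V₃/V₁ ≈ 11.0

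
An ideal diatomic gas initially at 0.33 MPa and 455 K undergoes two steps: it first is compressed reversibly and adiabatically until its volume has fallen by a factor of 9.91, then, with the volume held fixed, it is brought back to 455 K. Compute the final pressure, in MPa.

P₃ ≈ 3.27 MPa

For a diatomic ideal gas γ = 7/5.
Adiabatic step (PV^γ = const): P₂ = 0.33×9.91^(7/5) = 8.185 MPa; T₂ = 455×9.91^(2/5) = 1139 K.
Isochoric: P₃ = P₂(T₃/T₂) = 8.185 × (455/1139) = 3.27 MPa.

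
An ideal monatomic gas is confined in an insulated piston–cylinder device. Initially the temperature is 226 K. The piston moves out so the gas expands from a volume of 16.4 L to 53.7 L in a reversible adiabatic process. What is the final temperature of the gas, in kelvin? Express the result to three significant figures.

T₂ ≈ 102 K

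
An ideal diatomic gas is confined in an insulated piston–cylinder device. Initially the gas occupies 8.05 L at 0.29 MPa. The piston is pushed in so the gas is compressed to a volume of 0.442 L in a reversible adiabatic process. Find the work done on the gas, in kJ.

W ≈ 12.8 kJ

γ = 7/5 for a diatomic ideal gas.
P₂ = P₁(V₁/V₂)^γ = 0.29×(8.05/0.442)^(7/5) = 16.86 MPa.
For a reversible adiabat, W_by_gas = (P₁V₁ − P₂V₂)/(γ−1).
W_by = (290000×0.00805 − 1.686×10^7×0.000442) / (2/5) = -12800 J.
W_on_gas = −W_by = 12800 J.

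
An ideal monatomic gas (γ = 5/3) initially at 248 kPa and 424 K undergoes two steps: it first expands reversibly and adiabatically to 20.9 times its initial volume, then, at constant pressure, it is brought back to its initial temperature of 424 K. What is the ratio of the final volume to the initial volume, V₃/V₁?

Adiabatic step: V₂/V₁ = 20.9; T₂ = T₁·(1/20.9)^(2/3) = 55.88 K.
Isobaric step: V₃/V₂ = T₃/T₂ = 424/55.88.
V₃/V₁ = (V₂/V₁)(V₃/V₂) = 20.9 × (424/55.88) = 158.6.

V₃/V₁ ≈ 159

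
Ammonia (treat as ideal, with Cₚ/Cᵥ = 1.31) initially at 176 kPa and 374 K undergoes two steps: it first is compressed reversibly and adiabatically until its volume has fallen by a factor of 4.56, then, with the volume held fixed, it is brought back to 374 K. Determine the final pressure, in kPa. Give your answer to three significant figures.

P₃ ≈ 803 kPa

Adiabatic step (PV^γ = const): P₂ = 176×4.56^(1.31) = 1285 kPa; T₂ = 374×4.56^(0.31) = 598.6 K.
Isochoric: P₃ = P₂(T₃/T₂) = 1285 × (374/598.6) = 802.6 kPa.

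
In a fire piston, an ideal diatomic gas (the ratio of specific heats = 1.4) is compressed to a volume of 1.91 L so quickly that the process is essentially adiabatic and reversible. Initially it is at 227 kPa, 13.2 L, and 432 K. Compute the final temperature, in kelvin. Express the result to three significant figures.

T₂ ≈ 936 K

Adiabatic: T₁V₁^(γ−1) = T₂V₂^(γ−1) ⇒ T₂ = T₁ (V₁/V₂)^(γ−1).
T₂ = 432 × (13.2/1.91)^(0.4) = 936.1 K.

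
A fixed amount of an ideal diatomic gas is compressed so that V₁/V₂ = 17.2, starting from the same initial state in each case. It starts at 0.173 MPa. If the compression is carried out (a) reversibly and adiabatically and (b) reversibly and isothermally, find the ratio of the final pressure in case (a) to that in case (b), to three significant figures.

For a diatomic ideal gas γ = 7/5.
Isothermal: P_b = P₁(V₁/V₂) = 0.173×17.2.
Adiabatic: P_a = P₁(V₁/V₂)^γ = 0.173×17.2^(7/5).
P_a/P_b = (V₁/V₂)^(γ−1) = 17.2^(2/5) = 3.12.

P_adiabatic / P_isothermal ≈ 3.12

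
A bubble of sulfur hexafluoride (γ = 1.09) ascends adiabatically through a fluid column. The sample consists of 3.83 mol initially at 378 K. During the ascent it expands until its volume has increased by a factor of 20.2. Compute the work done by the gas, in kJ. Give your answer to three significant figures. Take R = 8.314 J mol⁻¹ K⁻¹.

W ≈ 31.7 kJ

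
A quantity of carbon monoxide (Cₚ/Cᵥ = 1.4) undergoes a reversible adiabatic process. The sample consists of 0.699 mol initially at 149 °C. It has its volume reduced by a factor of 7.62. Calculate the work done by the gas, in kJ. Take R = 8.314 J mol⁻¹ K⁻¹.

Adiabatic: T₁V₁^(γ−1) = T₂V₂^(γ−1) ⇒ T₂ = T₁ (V₁/V₂)^(γ−1).
T₁ = 149 °C = 422.1 K.
T₂ = 422.1 × 7.62^(0.4) = 951.1 K.
Q = 0, so ΔU = W_on_gas = nCᵥΔT with Cᵥ = R/(γ−1) = 20.79 J/(mol·K).
ΔU = 0.699 × 20.79 × (951.1 − 422.1) = 7686 J.
Work done by the gas = −ΔU = -7686 J.

W ≈ -7.69 kJ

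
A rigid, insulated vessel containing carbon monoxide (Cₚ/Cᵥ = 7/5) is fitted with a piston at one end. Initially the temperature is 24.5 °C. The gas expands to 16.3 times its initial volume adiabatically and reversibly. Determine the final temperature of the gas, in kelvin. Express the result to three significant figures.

Adiabatic: T₁V₁^(γ−1) = T₂V₂^(γ−1) ⇒ T₂ = T₁ (V₁/V₂)^(γ−1).
T₁ = 24.5 °C = 297.6 K.
T₂ = 297.6 × (1/16.3)^(2/5) = 97.46 K.

T₂ ≈ 97.5 K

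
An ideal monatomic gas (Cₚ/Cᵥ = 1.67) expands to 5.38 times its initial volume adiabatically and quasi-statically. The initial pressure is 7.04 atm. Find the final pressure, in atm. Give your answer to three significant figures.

Adiabatic: P₁V₁^γ = P₂V₂^γ ⇒ P₂ = P₁ (V₁/V₂)^γ.
P₂ = 7.04 × (1/5.38)^(1.67) = 0.4238 atm.

P₂ ≈ 0.424 atm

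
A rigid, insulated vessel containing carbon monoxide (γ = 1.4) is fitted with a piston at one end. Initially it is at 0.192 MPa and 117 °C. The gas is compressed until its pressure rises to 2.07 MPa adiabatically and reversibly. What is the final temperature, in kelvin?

T₂ ≈ 770 K

Along an adiabat T P^((1−γ)/γ) is constant, so T₂ = T₁ (P₂/P₁)^((γ−1)/γ).
T₁ = 117 °C = 390.1 K.
T₂ = 390.1 × (2.07/0.192)^(0.286) = 769.6 K.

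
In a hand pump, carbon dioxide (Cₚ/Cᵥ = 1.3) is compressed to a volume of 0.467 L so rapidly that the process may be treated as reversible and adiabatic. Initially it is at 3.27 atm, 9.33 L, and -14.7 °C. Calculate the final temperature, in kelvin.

T₂ ≈ 635 K

For a reversible adiabat TV^(γ−1) is constant, so T₂ = T₁ (V₁/V₂)^(γ−1).
T₁ = -14.7 °C = 258.4 K.
T₂ = 258.4 × (9.33/0.467)^(0.3) = 634.7 K.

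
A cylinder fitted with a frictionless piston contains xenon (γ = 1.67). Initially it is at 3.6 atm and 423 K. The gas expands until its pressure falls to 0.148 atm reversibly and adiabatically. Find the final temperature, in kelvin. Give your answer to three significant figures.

T₂ ≈ 118 K

Along an adiabat T P^((1−γ)/γ) is constant, so T₂ = T₁ (P₂/P₁)^((γ−1)/γ).
T₂ = 423 × (0.148/3.6)^(0.401) = 117.6 K.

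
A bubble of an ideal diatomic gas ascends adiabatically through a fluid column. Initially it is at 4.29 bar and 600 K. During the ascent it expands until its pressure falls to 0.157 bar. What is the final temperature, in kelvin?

Along an adiabat T P^((1−γ)/γ) is constant, so T₂ = T₁ (P₂/P₁)^((γ−1)/γ).
For a diatomic ideal gas γ = 7/5, so (γ−1)/γ = 2/7.
T₂ = 600 × (0.157/4.29)^(2/7) = 233.2 K.

T₂ ≈ 233 K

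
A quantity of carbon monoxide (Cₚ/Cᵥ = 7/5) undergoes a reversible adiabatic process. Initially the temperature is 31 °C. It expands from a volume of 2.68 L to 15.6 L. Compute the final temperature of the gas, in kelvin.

T₂ ≈ 150 K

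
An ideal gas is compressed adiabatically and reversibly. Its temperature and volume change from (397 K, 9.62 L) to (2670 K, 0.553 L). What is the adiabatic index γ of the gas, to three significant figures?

TV^(γ−1) = const ⇒ γ − 1 = ln(T₂/T₁) / ln(V₁/V₂).
γ = 1 + ln(2670/397) / ln(9.62/0.553) = 1.667.

γ ≈ 1.67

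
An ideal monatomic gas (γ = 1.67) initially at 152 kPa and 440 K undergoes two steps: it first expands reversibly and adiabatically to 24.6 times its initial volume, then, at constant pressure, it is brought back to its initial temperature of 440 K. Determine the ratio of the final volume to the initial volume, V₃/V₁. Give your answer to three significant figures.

V₃/V₁ ≈ 210

Adiabatic step: V₂/V₁ = 24.6; T₂ = T₁·(1/24.6)^(0.67) = 51.47 K.
Isobaric step: V₃/V₂ = T₃/T₂ = 440/51.47.
V₃/V₁ = (V₂/V₁)(V₃/V₂) = 24.6 × (440/51.47) = 210.3.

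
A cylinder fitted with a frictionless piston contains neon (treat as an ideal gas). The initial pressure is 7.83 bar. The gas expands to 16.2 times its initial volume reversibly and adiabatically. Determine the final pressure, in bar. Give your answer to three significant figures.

Since PV^γ is constant along a reversible adiabat, P₂ = P₁ (V₁/V₂)^γ.
For a monatomic ideal gas γ = 5/3.
P₂ = 7.83 × (1/16.2)^(5/3) = 0.07549 bar.

P₂ ≈ 0.0755 bar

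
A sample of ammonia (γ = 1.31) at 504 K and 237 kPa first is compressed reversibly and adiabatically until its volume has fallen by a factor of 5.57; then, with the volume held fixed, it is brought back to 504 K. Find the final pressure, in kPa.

P₃ ≈ 1320 kPa

Adiabatic step (PV^γ = const): P₂ = 237×5.57^(1.31) = 2248 kPa; T₂ = 504×5.57^(0.31) = 858.3 K.
Isochoric: P₃ = P₂(T₃/T₂) = 2248 × (504/858.3) = 1320 kPa.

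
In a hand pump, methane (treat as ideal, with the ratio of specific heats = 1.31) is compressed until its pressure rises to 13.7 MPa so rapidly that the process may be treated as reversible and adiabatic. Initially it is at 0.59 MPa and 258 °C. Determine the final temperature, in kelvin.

Along an adiabat T P^((1−γ)/γ) is constant, so T₂ = T₁ (P₂/P₁)^((γ−1)/γ).
T₁ = 258 °C = 531.1 K.
T₂ = 531.1 × (13.7/0.59)^(0.237) = 1118 K.

T₂ ≈ 1120 K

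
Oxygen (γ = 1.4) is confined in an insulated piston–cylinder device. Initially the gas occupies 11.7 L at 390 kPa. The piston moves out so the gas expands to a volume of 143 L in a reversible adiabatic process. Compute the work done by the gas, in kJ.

W ≈ 7.22 kJ

P₂ = P₁(V₁/V₂)^γ = 390×(11.7/143)^(1.4) = 11.72 kPa.
For a reversible adiabat, W_by_gas = (P₁V₁ − P₂V₂)/(γ−1).
W_by = (390000×0.0117 − 11720×0.143) / (0.4) = 7216 J.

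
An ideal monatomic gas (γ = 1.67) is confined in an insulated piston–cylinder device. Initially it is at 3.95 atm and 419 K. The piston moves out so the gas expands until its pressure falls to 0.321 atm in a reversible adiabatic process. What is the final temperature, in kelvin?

Along an adiabat T P^((1−γ)/γ) is constant, so T₂ = T₁ (P₂/P₁)^((γ−1)/γ).
T₂ = 419 × (0.321/3.95)^(0.401) = 153.1 K.

T₂ ≈ 153 K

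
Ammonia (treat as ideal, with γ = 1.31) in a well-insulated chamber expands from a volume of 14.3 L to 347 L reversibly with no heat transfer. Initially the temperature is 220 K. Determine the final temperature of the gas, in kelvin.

Adiabatic: T₁V₁^(γ−1) = T₂V₂^(γ−1) ⇒ T₂ = T₁ (V₁/V₂)^(γ−1).
T₂ = 220 × (14.3/347)^(0.31) = 81.86 K.

T₂ ≈ 81.9 K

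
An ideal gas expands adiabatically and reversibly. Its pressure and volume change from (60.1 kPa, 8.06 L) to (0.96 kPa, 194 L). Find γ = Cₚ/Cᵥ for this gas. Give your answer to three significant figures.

γ ≈ 1.30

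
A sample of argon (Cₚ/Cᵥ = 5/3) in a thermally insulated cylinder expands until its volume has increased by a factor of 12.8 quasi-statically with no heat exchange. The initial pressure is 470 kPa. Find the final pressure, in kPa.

P₂ ≈ 6.71 kPa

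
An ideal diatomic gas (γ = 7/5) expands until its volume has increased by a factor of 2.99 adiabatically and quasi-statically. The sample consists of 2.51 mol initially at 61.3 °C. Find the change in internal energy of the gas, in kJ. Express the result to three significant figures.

For a reversible adiabat TV^(γ−1) is constant, so T₂ = T₁ (V₁/V₂)^(γ−1).
T₁ = 61.3 °C = 334.4 K.
T₂ = 334.4 × (1/2.99)^(2/5) = 215.8 K.
Q = 0, so ΔU = W_on_gas = nCᵥΔT with Cᵥ = R/(γ−1) = 20.79 J/(mol·K).
ΔU = 2.51 × 20.79 × (215.8 − 334.4) = -6190 J.

ΔU ≈ -6.19 kJ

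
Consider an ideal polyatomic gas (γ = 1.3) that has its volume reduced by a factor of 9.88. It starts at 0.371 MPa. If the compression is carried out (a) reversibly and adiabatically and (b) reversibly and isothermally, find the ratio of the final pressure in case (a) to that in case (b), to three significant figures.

P_adiabatic / P_isothermal ≈ 1.99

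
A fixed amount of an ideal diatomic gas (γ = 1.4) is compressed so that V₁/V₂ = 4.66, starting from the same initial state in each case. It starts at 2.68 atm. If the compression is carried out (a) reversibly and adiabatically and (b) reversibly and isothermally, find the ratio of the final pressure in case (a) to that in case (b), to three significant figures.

Isothermal: P_b = P₁(V₁/V₂) = 2.68×4.66.
Adiabatic: P_a = P₁(V₁/V₂)^γ = 2.68×4.66^(1.4).
P_a/P_b = (V₁/V₂)^(γ−1) = 4.66^(0.4) = 1.851.

P_adiabatic / P_isothermal ≈ 1.85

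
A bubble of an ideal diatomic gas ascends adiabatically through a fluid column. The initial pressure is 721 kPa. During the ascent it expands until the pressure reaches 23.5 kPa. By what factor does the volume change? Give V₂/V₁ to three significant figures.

V₂/V₁ ≈ 11.5

From PV^γ = const, V₂/V₁ = (P₁/P₂)^(1/γ).
For a diatomic ideal gas γ = 7/5.
V₂/V₁ = (721/23.5)^(5/7) = 11.54.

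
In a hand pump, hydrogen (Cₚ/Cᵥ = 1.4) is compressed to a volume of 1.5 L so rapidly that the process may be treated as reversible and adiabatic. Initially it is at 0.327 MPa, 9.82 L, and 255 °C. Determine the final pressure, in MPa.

P₂ ≈ 4.54 MPa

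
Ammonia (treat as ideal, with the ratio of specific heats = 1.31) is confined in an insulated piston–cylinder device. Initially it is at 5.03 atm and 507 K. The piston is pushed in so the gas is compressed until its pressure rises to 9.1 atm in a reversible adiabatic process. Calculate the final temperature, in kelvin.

Adiabatic: T₂/T₁ = (P₂/P₁)^((γ−1)/γ).
T₂ = 507 × (9.1/5.03)^(0.237) = 583.4 K.

T₂ ≈ 583 K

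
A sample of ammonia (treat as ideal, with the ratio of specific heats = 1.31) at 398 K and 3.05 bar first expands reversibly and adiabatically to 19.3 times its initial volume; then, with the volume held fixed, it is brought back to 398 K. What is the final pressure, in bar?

Adiabatic step (PV^γ = const): P₂ = 3.05×(1/19.3)^(1.31) = 0.06313 bar; T₂ = 398×(1/19.3)^(0.31) = 159 K.
Isochoric: P₃ = P₂(T₃/T₂) = 0.06313 × (398/159) = 0.158 bar.

P₃ ≈ 0.158 bar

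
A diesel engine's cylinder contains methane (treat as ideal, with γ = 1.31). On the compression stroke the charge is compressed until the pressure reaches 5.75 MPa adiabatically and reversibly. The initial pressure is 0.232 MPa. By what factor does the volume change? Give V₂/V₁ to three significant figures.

V₂/V₁ ≈ 0.0862

From PV^γ = const, V₂/V₁ = (P₁/P₂)^(1/γ).
V₂/V₁ = (0.232/5.75)^(0.763) = 0.08625.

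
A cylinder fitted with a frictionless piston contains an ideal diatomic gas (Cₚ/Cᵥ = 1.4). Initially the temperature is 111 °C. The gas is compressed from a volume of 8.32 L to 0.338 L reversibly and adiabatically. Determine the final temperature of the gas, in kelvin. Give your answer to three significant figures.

For a reversible adiabat TV^(γ−1) is constant, so T₂ = T₁ (V₁/V₂)^(γ−1).
T₁ = 111 °C = 384.1 K.
T₂ = 384.1 × (8.32/0.338)^(0.4) = 1384 K.

T₂ ≈ 1380 K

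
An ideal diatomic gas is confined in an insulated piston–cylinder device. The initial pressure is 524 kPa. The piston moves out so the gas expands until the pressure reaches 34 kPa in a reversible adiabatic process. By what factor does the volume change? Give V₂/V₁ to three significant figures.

V₂/V₁ ≈ 7.05

From PV^γ = const, V₂/V₁ = (P₁/P₂)^(1/γ).
For a diatomic ideal gas γ = 7/5.
V₂/V₁ = (524/34)^(5/7) = 7.054.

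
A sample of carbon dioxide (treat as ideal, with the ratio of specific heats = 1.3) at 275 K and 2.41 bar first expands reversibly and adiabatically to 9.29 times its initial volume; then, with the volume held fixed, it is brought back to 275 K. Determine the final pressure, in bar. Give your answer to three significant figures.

Adiabatic step (PV^γ = const): P₂ = 2.41×(1/9.29)^(1.3) = 0.1329 bar; T₂ = 275×(1/9.29)^(0.3) = 140.9 K.
Isochoric: P₃ = P₂(T₃/T₂) = 0.1329 × (275/140.9) = 0.2594 bar.

P₃ ≈ 0.259 bar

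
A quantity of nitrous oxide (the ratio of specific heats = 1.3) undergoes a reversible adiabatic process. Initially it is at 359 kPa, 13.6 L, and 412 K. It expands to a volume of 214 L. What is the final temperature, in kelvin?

T₂ ≈ 180 K

For a reversible adiabat TV^(γ−1) is constant, so T₂ = T₁ (V₁/V₂)^(γ−1).
T₂ = 412 × (13.6/214)^(0.3) = 180.2 K.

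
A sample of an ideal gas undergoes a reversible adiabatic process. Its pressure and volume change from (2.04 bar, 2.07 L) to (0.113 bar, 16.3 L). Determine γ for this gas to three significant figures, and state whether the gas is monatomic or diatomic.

PV^γ = const ⇒ γ = ln(P₂/P₁) / ln(V₁/V₂).
γ = ln(0.113/2.04) / ln(2.07/16.3) = 1.402.
γ ≈ 1.40 is close to 7/5, so the gas is diatomic.

γ ≈ 1.40; diatomic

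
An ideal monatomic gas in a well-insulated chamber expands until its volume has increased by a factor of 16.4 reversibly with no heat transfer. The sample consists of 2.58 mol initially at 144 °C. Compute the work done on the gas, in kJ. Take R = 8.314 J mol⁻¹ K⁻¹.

W ≈ -11.3 kJ

For a reversible adiabat TV^(γ−1) is constant, so T₂ = T₁ (V₁/V₂)^(γ−1).
γ = 5/3 for a monatomic ideal gas, so γ−1 = 2/3.
T₁ = 144 °C = 417.1 K.
T₂ = 417.1 × (1/16.4)^(2/3) = 64.62 K.
Q = 0, so ΔU = W_on_gas = nCᵥΔT with Cᵥ = R/(γ−1) = 12.47 J/(mol·K).
ΔU = 2.58 × 12.47 × (64.62 − 417.1) = -11340 J.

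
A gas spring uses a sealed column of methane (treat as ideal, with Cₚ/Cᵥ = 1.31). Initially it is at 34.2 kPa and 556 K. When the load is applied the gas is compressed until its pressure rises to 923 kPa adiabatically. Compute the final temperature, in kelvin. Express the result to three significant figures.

Along an adiabat T P^((1−γ)/γ) is constant, so T₂ = T₁ (P₂/P₁)^((γ−1)/γ).
T₂ = 556 × (923/34.2)^(0.237) = 1213 K.

T₂ ≈ 1210 K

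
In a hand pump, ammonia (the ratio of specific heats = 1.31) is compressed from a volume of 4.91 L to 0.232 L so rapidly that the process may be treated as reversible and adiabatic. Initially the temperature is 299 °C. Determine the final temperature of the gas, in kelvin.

For a reversible adiabat TV^(γ−1) is constant, so T₂ = T₁ (V₁/V₂)^(γ−1).
T₁ = 299 °C = 572.1 K.
T₂ = 572.1 × (4.91/0.232)^(0.31) = 1474 K.

T₂ ≈ 1470 K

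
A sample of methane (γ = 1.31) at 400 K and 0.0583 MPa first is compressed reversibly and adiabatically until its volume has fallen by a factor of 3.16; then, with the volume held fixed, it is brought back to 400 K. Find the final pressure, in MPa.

P₃ ≈ 0.184 MPa

Adiabatic step (PV^γ = const): P₂ = 0.0583×3.16^(1.31) = 0.2632 MPa; T₂ = 400×3.16^(0.31) = 571.4 K.
Isochoric: P₃ = P₂(T₃/T₂) = 0.2632 × (400/571.4) = 0.1842 MPa.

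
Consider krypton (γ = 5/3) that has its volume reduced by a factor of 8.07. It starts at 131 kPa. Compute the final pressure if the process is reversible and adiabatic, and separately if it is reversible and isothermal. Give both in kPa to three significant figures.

Isothermal: P₂ = P₁(V₁/V₂) = 131×8.07 = 1057 kPa.
Adiabatic: P₂ = P₁(V₁/V₂)^γ = 131×8.07^(5/3) = 4253 kPa.

adiabatic: 4250 kPa; isothermal: 1060 kPa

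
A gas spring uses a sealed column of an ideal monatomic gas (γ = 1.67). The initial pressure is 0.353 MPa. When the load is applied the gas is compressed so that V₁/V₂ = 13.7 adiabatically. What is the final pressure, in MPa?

P₂ ≈ 27.9 MPa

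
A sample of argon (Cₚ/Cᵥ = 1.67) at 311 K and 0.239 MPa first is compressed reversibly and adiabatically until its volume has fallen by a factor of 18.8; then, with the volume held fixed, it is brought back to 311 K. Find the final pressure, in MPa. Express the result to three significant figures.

P₃ ≈ 4.49 MPa

Adiabatic step (PV^γ = const): P₂ = 0.239×18.8^(1.67) = 32.08 MPa; T₂ = 311×18.8^(0.67) = 2220 K.
Isochoric: P₃ = P₂(T₃/T₂) = 32.08 × (311/2220) = 4.493 MPa.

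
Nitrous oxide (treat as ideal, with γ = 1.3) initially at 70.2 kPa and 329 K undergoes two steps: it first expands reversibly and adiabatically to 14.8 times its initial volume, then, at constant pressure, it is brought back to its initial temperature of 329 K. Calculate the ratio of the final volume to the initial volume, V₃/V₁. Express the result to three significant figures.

V₃/V₁ ≈ 33.2

Adiabatic step: V₂/V₁ = 14.8; T₂ = T₁·(1/14.8)^(0.3) = 146.6 K.
Isobaric step: V₃/V₂ = T₃/T₂ = 329/146.6.
V₃/V₁ = (V₂/V₁)(V₃/V₂) = 14.8 × (329/146.6) = 33.22.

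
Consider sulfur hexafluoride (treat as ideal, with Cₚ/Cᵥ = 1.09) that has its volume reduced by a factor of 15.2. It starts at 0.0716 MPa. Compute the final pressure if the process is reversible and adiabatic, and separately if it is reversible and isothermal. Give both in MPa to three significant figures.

adiabatic: 1.39 MPa; isothermal: 1.09 MPa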